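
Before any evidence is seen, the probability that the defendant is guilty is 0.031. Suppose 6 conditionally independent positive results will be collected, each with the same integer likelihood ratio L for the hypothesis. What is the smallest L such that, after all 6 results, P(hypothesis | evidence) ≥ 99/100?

4

Prior odds = 0.031/0.969 = 31/969.
Target odds = 0.99/0.01 = 99.
Need L⁶ ≥ 99 ÷ (31/969) = 95931/31.
3⁶ = 729 < 95931/31 ≤ 4096 = 4⁶, so L = 4.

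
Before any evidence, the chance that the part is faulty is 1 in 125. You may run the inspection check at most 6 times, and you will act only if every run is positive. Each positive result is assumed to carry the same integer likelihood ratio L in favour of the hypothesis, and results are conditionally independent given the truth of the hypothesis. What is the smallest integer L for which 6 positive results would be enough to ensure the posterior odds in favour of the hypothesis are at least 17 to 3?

Prior odds = 0.008/0.992 = 1/124.
Target odds = 17/3.
Need L⁶ ≥ 17/3 ÷ (1/124) = 2108/3.
2⁶ = 64 < 2108/3 ≤ 729 = 3⁶, so L = 3.

3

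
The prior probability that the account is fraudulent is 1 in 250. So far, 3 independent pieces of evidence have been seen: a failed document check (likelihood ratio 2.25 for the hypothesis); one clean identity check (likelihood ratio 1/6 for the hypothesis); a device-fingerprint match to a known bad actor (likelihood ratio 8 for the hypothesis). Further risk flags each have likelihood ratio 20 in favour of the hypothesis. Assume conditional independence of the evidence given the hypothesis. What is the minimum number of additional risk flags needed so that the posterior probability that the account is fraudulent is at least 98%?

3

Prior odds = 0.004/0.996 = 1/249.
Combined Bayes factor of the evidence already in hand = 2.25 × (1/6) × 8 = 3.
Odds after that evidence = (1/249) × 3 = 1/83.
Target odds = 0.98/0.02 = 49.
Need 20ⁿ ≥ 49 ÷ (1/83) = 4067.
20² = 400 falls short of 4067 but 20³ = 8000 reaches it, so n = 3.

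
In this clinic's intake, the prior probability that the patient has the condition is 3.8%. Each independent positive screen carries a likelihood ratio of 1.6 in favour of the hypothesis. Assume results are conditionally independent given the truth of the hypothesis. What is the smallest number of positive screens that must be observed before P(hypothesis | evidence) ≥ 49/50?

16

Prior odds = 0.038/0.962 = 19/481.
Likelihood ratio per positive screen = 1.6.
Target odds: 0.98 ÷ 0.02 = 49.
Need (19/481) × 1.6ⁿ ≥ 49, i.e. 1.6ⁿ ≥ 23569/19.
1.6¹⁵ ≈1152.92 falls short of 23569/19 but 1.6¹⁶ ≈1844.67 reaches it, so n = 16.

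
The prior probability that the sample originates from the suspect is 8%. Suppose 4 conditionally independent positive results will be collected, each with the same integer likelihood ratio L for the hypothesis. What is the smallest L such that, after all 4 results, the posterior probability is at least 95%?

Prior odds = 0.08/0.92 = 2/23.
Target odds = 0.95/0.05 = 19.
Need L⁴ ≥ 19 ÷ (2/23) = 218.5.
3⁴ = 81 < 218.5 ≤ 256 = 4⁴, so L = 4.

4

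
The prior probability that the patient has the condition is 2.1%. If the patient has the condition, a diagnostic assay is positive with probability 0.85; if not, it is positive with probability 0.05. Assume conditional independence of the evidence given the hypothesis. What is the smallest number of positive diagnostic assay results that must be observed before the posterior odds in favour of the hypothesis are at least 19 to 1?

Prior odds = 0.021/0.979 = 21/979.
Likelihood ratio of a positive = 0.85/0.05 = 17.
Target odds = 19.
Require 17ⁿ ≥ 19 ÷ (21/979) = 18601/21.
17² = 289 falls short of 18601/21 but 17³ = 4913 reaches it, so n = 3.

3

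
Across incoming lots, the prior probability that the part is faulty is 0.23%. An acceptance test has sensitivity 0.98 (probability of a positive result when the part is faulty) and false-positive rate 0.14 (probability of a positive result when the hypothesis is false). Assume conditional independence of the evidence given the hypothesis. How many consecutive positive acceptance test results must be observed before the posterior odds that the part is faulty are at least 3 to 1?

4

Prior odds: 0.0023 ÷ 0.9977 = 23/9977.
Likelihood ratio of a positive result = 0.98/0.14 = 7.
Target odds = 3.
Need (23/9977) × 7ⁿ ≥ 3, i.e. 7ⁿ ≥ 29931/23.
7³ = 343 falls short of 29931/23 but 7⁴ = 2401 reaches it, so n = 4.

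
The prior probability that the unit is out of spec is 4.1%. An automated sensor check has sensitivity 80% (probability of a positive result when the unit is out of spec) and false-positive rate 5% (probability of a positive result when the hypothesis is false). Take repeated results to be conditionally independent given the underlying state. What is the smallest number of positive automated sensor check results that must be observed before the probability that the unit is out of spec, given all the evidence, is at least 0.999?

Prior odds = 0.041/0.959 = 41/959.
Likelihood ratio of a positive result = 0.8/0.05 = 16.
Target posterior odds = 0.999/0.001 = 999.
Need (41/959) × 16ⁿ ≥ 999, i.e. 16ⁿ ≥ 958041/41.
16³ = 4096 falls short of 958041/41 but 16⁴ = 65536 reaches it, so n = 4.

4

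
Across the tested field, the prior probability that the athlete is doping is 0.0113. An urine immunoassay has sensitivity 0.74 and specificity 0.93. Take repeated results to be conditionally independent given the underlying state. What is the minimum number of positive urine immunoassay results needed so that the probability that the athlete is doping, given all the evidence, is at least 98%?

4

Prior odds: 0.0113 ÷ 0.9887 = 113/9887.
False-positive rate = 1 − 0.93 = 0.07; likelihood ratio of a positive = 0.74/0.07 = 74/7.
Target odds: 0.98 ÷ 0.02 = 49.
Require (74/7)ⁿ ≥ 49 ÷ (113/9887) = 484463/113.
(74/7)³ = 405224/343 falls short of 484463/113 but (74/7)⁴ = 29986576/2401 reaches it, so n = 4.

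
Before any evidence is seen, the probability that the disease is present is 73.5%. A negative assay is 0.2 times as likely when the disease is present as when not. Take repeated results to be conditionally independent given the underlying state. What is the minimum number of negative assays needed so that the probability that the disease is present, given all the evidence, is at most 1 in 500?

5

Prior odds: 0.735 ÷ 0.265 = 147/53.
Likelihood ratio per negative assay = 0.2.
Target posterior odds = 0.002/0.998 = 1/499.
Require 0.2ⁿ ≤ 1/499 ÷ (147/53) = 53/73353.
0.2⁴ = 0.0016 is still above 53/73353 but 0.2⁵ = 0.00032 is at or below it, so n = 5.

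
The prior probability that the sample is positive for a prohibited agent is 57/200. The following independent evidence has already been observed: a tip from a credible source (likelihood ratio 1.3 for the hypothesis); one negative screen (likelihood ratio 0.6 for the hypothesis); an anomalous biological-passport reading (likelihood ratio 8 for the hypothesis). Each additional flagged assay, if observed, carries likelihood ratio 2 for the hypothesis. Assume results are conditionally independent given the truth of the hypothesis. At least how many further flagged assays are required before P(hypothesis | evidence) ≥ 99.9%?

9

Prior odds = 0.285/0.715 = 57/143.
Combined Bayes factor of the evidence already in hand = 1.3 × 0.6 × 8 = 6.24.
Odds after that evidence = (57/143) × 6.24 = 684/275.
Target odds = 0.999/0.001 = 999.
Need 2ⁿ ≥ 999 ÷ (684/275) = 30525/76.
2⁸ = 256 falls short of 30525/76 but 2⁹ = 512 reaches it, so n = 9.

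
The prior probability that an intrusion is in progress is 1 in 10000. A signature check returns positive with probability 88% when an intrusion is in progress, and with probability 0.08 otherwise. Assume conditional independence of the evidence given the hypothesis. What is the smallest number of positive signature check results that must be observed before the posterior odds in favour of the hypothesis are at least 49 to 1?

Prior odds = 0.0001/0.9999 = 1/9999.
Likelihood ratio of a positive result = 0.88/0.08 = 11.
Target odds = 49.
Require 11ⁿ ≥ 49 ÷ (1/9999) = 489951.
11⁵ = 161051 falls short of 489951 but 11⁶ = 1771561 reaches it, so n = 6.

6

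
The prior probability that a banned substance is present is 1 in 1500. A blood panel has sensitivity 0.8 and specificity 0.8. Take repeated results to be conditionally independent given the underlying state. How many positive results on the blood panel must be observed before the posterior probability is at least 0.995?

10

Prior odds = (1/1500)/(1499/1500) = 1/1499.
False-positive rate = 1 − 0.8 = 0.2; likelihood ratio of a positive = 0.8/0.2 = 4.
Target odds: 0.995 ÷ 0.005 = 199.
Require 4ⁿ ≥ 199 ÷ (1/1499) = 298301.
4⁹ = 262144 falls short of 298301 but 4¹⁰ = 1048576 reaches it, so n = 10.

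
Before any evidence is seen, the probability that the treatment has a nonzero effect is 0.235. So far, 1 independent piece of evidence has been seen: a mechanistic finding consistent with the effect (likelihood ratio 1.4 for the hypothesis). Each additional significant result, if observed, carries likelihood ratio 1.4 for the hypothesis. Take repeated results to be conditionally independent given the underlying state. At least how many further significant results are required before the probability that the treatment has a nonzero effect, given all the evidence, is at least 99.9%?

Prior odds = 0.235/0.765 = 47/153.
Bayes factor of the evidence already in hand = 1.4.
Odds after that evidence = (47/153) × 1.4 = 329/765.
Target odds = 0.999/0.001 = 999.
Need 1.4ⁿ ≥ 999 ÷ (329/765) = 764235/329.
1.4²³ ≈2295.86 falls short of 764235/329 but 1.4²⁴ ≈3214.2 reaches it, so n = 24.

24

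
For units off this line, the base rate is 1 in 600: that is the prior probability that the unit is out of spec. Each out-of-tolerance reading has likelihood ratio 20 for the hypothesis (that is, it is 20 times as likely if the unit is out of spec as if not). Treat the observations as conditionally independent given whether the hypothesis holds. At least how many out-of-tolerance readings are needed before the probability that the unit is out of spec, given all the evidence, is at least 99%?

4

Prior odds = (1/600)/(599/600) = 1/599.
Likelihood ratio per out-of-tolerance reading = 20.
Target posterior odds = 0.99/0.01 = 99.
Require 20ⁿ ≥ 99 ÷ (1/599) = 59301.
20³ = 8000 falls short of 59301 but 20⁴ = 160000 reaches it, so n = 4.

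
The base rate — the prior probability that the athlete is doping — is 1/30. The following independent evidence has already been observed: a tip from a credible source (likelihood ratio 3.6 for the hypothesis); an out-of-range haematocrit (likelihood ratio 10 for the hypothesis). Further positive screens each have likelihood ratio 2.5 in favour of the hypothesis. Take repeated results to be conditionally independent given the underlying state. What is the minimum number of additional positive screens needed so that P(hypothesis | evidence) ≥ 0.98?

Prior odds = (1/30)/(29/30) = 1/29.
Combined Bayes factor of the evidence already in hand = 3.6 × 10 = 36.
Odds after that evidence = (1/29) × 36 = 36/29.
Target odds = 0.98/0.02 = 49.
Need 2.5ⁿ ≥ 49 ÷ (36/29) = 1421/36.
2.5⁴ = 39.0625 falls short of 1421/36 but 2.5⁵ = 97.65625 reaches it, so n = 5.

5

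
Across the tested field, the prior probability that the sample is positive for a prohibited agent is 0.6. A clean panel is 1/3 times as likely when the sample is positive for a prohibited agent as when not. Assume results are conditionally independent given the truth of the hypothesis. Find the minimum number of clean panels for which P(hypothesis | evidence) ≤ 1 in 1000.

Prior odds: 0.6 ÷ 0.4 = 1.5.
Likelihood ratio per clean panel = 1/3.
Target odds: 0.001 ÷ 0.999 = 1/999.
Need 1.5 × (1/3)ⁿ ≤ 1/999, i.e. (1/3)ⁿ ≤ 2/2997.
(1/3)⁶ = 1/729 is still above 2/2997 but (1/3)⁷ = 1/2187 is at or below it, so n = 7.

7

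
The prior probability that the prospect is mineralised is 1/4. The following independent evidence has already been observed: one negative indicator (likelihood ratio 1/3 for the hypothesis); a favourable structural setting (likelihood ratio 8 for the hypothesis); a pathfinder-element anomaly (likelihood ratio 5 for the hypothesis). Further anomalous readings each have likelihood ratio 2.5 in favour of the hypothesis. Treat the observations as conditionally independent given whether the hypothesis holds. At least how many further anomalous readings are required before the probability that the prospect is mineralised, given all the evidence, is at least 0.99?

Prior odds = 0.25/0.75 = 1/3.
Combined Bayes factor of the evidence already in hand = (1/3) × 8 × 5 = 40/3.
Odds after that evidence = (1/3) × 40/3 = 40/9.
Target odds = 0.99/0.01 = 99.
Need 2.5ⁿ ≥ 99 ÷ (40/9) = 22.275.
2.5³ = 15.625 falls short of 22.275 but 2.5⁴ = 39.0625 reaches it, so n = 4.

4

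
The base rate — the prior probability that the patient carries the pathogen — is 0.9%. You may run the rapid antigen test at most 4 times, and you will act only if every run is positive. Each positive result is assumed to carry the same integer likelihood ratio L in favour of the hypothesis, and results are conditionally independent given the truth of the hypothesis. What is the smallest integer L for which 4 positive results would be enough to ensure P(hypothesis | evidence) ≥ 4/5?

5

Prior odds = 0.009/0.991 = 9/991.
Target odds = 0.8/0.2 = 4.
Need L⁴ ≥ 4 ÷ (9/991) = 3964/9.
4⁴ = 256 < 3964/9 ≤ 625 = 5⁴, so L = 5.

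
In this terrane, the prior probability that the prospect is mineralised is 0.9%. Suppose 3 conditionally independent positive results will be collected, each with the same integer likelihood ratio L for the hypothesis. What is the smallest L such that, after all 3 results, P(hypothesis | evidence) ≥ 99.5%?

Prior odds = 0.009/0.991 = 9/991.
Target odds = 0.995/0.005 = 199.
Need L³ ≥ 199 ÷ (9/991) = 197209/9.
27³ = 19683 < 197209/9 ≤ 21952 = 28³, so L = 28.

28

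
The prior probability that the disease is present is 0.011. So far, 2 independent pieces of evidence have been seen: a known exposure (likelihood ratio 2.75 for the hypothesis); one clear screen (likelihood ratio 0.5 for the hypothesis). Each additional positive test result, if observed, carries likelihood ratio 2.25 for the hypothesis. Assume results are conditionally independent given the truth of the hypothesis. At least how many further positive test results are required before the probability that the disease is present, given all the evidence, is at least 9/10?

Prior odds = 0.011/0.989 = 11/989.
Combined Bayes factor of the evidence already in hand = 2.75 × 0.5 = 1.375.
Odds after that evidence = (11/989) × 1.375 = 121/7912.
Target odds = 0.9/0.1 = 9.
Need 2.25ⁿ ≥ 9 ÷ (121/7912) = 71208/121.
2.25⁷ = 4782969/16384 falls short of 71208/121 but 2.25⁸ = 43046721/65536 reaches it, so n = 8.

8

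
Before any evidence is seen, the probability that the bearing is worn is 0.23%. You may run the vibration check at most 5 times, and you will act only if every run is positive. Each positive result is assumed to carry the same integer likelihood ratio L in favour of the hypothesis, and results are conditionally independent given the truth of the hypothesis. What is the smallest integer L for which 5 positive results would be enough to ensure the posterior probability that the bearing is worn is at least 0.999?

Prior odds = 0.0023/0.9977 = 23/9977.
Target odds = 0.999/0.001 = 999.
Need L⁵ ≥ 999 ÷ (23/9977) = 9967023/23.
13⁵ = 371293 < 9967023/23 ≤ 537824 = 14⁵, so L = 14.

14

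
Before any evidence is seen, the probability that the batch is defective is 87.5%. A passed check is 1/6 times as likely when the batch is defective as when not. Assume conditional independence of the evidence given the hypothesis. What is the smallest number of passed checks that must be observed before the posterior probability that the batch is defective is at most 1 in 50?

4

Prior odds: 0.875 ÷ 0.125 = 7.
Likelihood ratio per passed check = 1/6.
Target odds: 0.02 ÷ 0.98 = 1/49.
Need 7 × (1/6)ⁿ ≤ 1/49, i.e. (1/6)ⁿ ≤ 1/343.
(1/6)³ = 1/216 is still above 1/343 but (1/6)⁴ = 1/1296 is at or below it, so n = 4.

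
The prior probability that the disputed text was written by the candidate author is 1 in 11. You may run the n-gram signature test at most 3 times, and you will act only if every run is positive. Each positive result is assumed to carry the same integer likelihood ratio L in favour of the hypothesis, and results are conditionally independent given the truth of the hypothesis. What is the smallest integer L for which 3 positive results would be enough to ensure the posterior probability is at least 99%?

Prior odds = (1/11)/(10/11) = 0.1.
Target odds = 0.99/0.01 = 99.
Need L³ ≥ 99 ÷ 0.1 = 990.
9³ = 729 < 990 ≤ 1000 = 10³, so L = 10.

10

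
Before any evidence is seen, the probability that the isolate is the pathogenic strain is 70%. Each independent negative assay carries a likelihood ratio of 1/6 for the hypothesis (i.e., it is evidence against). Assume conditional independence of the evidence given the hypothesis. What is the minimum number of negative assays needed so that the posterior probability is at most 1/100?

4

Prior odds = 0.7/0.3 = 7/3.
Likelihood ratio per negative assay = 1/6.
Target odds: 0.01 ÷ 0.99 = 1/99.
Require (1/6)ⁿ ≤ 1/99 ÷ (7/3) = 1/231.
(1/6)³ = 1/216 is still above 1/231 but (1/6)⁴ = 1/1296 is at or below it, so n = 4.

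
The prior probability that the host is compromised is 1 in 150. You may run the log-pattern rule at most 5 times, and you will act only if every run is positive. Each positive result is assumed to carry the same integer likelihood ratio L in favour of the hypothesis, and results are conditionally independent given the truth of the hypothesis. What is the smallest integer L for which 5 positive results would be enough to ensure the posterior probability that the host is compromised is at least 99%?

Prior odds = (1/150)/(149/150) = 1/149.
Target odds = 0.99/0.01 = 99.
Need L⁵ ≥ 99 ÷ (1/149) = 14751.
6⁵ = 7776 < 14751 ≤ 16807 = 7⁵, so L = 7.

7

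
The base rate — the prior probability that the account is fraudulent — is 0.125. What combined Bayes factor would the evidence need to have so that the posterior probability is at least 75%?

21

Prior odds = 0.125/0.875 = 1/7.
Target odds = 0.75/0.25 = 3.
Required Bayes factor = 3 ÷ (1/7) = 21.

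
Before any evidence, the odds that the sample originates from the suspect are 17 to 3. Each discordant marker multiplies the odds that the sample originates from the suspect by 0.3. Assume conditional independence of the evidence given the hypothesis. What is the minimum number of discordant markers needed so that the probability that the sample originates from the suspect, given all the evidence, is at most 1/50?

5

Prior odds = 17/3.
Likelihood ratio per discordant marker = 0.3.
Target odds: 0.02 ÷ 0.98 = 1/49.
Need (17/3) × 0.3ⁿ ≤ 1/49, i.e. 0.3ⁿ ≤ 3/833.
0.3⁴ = 0.0081 is still above 3/833 but 0.3⁵ = 243/100000 is at or below it, so n = 5.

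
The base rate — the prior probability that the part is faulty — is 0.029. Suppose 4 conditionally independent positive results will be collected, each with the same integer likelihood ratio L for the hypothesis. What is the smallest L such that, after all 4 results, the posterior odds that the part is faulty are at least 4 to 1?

Prior odds = 0.029/0.971 = 29/971.
Target odds = 4.
Need L⁴ ≥ 4 ÷ (29/971) = 3884/29.
3⁴ = 81 < 3884/29 ≤ 256 = 4⁴, so L = 4.

4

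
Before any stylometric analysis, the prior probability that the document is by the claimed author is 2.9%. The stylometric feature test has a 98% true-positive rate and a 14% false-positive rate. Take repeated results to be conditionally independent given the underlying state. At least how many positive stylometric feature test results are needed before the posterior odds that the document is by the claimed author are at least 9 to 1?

3

Prior odds: 0.029 ÷ 0.971 = 29/971.
Likelihood ratio of a positive result = 0.98/0.14 = 7.
Target odds = 9.
Need (29/971) × 7ⁿ ≥ 9, i.e. 7ⁿ ≥ 8739/29.
7² = 49 falls short of 8739/29 but 7³ = 343 reaches it, so n = 3.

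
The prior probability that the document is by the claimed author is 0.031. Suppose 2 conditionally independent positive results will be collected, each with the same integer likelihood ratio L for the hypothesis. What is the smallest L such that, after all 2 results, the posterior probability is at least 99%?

Prior odds = 0.031/0.969 = 31/969.
Target odds = 0.99/0.01 = 99.
Need L² ≥ 99 ÷ (31/969) = 95931/31.
55² = 3025 < 95931/31 ≤ 3136 = 56², so L = 56.

56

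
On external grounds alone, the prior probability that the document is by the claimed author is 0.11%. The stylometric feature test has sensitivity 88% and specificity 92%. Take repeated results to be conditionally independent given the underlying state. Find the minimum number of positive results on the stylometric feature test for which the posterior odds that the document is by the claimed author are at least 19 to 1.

5

Prior odds = 0.0011/0.9989 = 11/9989.
False-positive rate = 1 − 0.92 = 0.08; likelihood ratio of a positive = 0.88/0.08 = 11.
Target odds = 19.
Require 11ⁿ ≥ 19 ÷ (11/9989) = 189791/11.
11⁴ = 14641 falls short of 189791/11 but 11⁵ = 161051 reaches it, so n = 5.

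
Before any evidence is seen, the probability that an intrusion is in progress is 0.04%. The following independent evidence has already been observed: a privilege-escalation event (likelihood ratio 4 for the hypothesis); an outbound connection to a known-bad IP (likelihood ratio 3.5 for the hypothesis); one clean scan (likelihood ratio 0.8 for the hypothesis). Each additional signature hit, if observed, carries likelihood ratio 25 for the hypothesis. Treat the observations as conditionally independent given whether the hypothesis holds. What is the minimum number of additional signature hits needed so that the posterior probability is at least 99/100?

Prior odds = 0.0004/0.9996 = 1/2499.
Combined Bayes factor of the evidence already in hand = 4 × 3.5 × 0.8 = 11.2.
Odds after that evidence = (1/2499) × 11.2 = 8/1785.
Target odds = 0.99/0.01 = 99.
Need 25ⁿ ≥ 99 ÷ (8/1785) = 22089.375.
25³ = 15625 falls short of 22089.375 but 25⁴ = 390625 reaches it, so n = 4.

4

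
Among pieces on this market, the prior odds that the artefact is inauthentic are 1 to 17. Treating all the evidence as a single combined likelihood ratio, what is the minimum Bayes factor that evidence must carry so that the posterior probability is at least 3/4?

51

Prior odds = 1/17.
Target odds = 0.75/0.25 = 3.
Required Bayes factor = 3 ÷ (1/17) = 51.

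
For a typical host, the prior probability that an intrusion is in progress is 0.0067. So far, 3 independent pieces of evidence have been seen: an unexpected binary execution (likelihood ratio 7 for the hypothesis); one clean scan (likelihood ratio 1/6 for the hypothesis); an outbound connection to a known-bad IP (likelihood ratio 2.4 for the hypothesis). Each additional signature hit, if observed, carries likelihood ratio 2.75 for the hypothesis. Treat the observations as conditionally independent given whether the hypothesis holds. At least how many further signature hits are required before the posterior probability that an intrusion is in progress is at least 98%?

Prior odds = 0.0067/0.9933 = 67/9933.
Combined Bayes factor of the evidence already in hand = 7 × (1/6) × 2.4 = 2.8.
Odds after that evidence = (67/9933) × 2.8 = 134/7095.
Target odds = 0.98/0.02 = 49.
Need 2.75ⁿ ≥ 49 ÷ (134/7095) = 347655/134.
2.75⁷ = 19487171/16384 falls short of 347655/134 but 2.75⁸ = 214358881/65536 reaches it, so n = 8.

8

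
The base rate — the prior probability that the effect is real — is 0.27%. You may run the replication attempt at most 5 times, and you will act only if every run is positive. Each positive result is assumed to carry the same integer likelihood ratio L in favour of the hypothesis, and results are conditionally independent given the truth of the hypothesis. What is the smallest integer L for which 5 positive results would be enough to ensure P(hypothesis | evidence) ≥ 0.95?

6

Prior odds = 0.0027/0.9973 = 27/9973.
Target odds = 0.95/0.05 = 19.
Need L⁵ ≥ 19 ÷ (27/9973) = 189487/27.
5⁵ = 3125 < 189487/27 ≤ 7776 = 6⁵, so L = 6.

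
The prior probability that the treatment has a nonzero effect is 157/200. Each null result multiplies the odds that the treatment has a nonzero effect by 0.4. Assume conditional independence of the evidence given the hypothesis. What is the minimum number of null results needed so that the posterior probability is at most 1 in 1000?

9

Prior odds: 0.785 ÷ 0.215 = 157/43.
Likelihood ratio per null result = 0.4.
Target posterior odds = 0.001/0.999 = 1/999.
Need (157/43) × 0.4ⁿ ≤ 1/999, i.e. 0.4ⁿ ≤ 43/156843.
0.4⁸ = 256/390625 is still above 43/156843 but 0.4⁹ = 512/1953125 is at or below it, so n = 9.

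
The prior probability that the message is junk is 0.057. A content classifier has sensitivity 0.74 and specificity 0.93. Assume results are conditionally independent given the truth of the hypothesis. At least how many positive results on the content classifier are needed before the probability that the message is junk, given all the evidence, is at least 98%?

3

Prior odds: 0.057 ÷ 0.943 = 57/943.
False-positive rate = 1 − 0.93 = 0.07; likelihood ratio of a positive = 0.74/0.07 = 74/7.
Target posterior odds = 0.98/0.02 = 49.
Require (74/7)ⁿ ≥ 49 ÷ (57/943) = 46207/57.
(74/7)² = 5476/49 falls short of 46207/57 but (74/7)³ = 405224/343 reaches it, so n = 3.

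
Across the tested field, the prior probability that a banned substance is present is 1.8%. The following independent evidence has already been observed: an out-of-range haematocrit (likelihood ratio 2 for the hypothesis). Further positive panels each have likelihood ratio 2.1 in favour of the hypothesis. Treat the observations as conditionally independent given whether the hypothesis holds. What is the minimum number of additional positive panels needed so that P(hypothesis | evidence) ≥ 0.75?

6

Prior odds = 0.018/0.982 = 9/491.
Bayes factor of the evidence already in hand = 2.
Odds after that evidence = (9/491) × 2 = 18/491.
Target odds = 0.75/0.25 = 3.
Need 2.1ⁿ ≥ 3 ÷ (18/491) = 491/6.
2.1⁵ = 4084101/100000 falls short of 491/6 but 2.1⁶ = 85766121/1000000 reaches it, so n = 6.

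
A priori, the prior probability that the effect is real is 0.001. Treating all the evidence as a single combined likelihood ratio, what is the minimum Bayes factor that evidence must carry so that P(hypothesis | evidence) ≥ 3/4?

Prior odds = 0.001/0.999 = 1/999.
Target odds = 0.75/0.25 = 3.
Required Bayes factor = 3 ÷ (1/999) = 2997.

2997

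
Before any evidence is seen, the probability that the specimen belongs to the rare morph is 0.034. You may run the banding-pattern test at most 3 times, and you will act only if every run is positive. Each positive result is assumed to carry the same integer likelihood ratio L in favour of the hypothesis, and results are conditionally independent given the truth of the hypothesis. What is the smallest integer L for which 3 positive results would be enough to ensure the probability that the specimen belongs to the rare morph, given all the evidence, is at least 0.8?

Prior odds = 0.034/0.966 = 17/483.
Target odds = 0.8/0.2 = 4.
Need L³ ≥ 4 ÷ (17/483) = 1932/17.
4³ = 64 < 1932/17 ≤ 125 = 5³, so L = 5.

5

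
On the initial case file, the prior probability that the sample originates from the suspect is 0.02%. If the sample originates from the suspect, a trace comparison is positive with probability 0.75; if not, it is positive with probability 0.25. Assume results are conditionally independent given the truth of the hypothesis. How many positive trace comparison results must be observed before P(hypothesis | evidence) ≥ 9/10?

10

Prior odds: 0.0002 ÷ 0.9998 = 1/4999.
Likelihood ratio of a positive = 0.75/0.25 = 3.
Target odds: 0.9 ÷ 0.1 = 9.
Require 3ⁿ ≥ 9 ÷ (1/4999) = 44991.
3⁹ = 19683 falls short of 44991 but 3¹⁰ = 59049 reaches it, so n = 10.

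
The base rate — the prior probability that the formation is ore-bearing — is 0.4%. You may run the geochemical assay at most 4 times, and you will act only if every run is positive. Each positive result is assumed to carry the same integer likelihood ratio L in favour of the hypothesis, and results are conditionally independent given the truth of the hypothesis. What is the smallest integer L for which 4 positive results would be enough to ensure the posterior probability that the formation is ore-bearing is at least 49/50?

11

Prior odds = 0.004/0.996 = 1/249.
Target odds = 0.98/0.02 = 49.
Need L⁴ ≥ 49 ÷ (1/249) = 12201.
10⁴ = 10000 < 12201 ≤ 14641 = 11⁴, so L = 11.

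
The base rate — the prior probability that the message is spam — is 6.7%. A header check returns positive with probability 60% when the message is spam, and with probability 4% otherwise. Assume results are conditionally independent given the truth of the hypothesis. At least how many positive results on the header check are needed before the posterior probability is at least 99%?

3

Prior odds: 0.067 ÷ 0.933 = 67/933.
Likelihood ratio of a positive result = 0.6/0.04 = 15.
Target posterior odds = 0.99/0.01 = 99.
Need (67/933) × 15ⁿ ≥ 99, i.e. 15ⁿ ≥ 92367/67.
15² = 225 falls short of 92367/67 but 15³ = 3375 reaches it, so n = 3.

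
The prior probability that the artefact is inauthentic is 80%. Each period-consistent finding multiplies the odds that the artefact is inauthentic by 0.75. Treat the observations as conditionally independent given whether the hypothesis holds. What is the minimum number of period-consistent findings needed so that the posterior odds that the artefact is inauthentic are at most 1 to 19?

16

Prior odds: 0.8 ÷ 0.2 = 4.
Likelihood ratio per period-consistent finding = 0.75.
Target odds = 1/19.
Need 4 × 0.75ⁿ ≤ 1/19, i.e. 0.75ⁿ ≤ 1/76.
0.75¹⁵ ≈0.0133635 is still above 1/76 but 0.75¹⁶ ≈0.0100226 is at or below it, so n = 16.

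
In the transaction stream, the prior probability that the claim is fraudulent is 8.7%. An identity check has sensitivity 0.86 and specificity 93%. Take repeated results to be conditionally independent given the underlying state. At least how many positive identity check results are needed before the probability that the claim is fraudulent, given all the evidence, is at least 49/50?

Prior odds = 0.087/0.913 = 87/913.
False-positive rate = 1 − 0.93 = 0.07; likelihood ratio of a positive = 0.86/0.07 = 86/7.
Target posterior odds = 0.98/0.02 = 49.
Need (87/913) × (86/7)ⁿ ≥ 49, i.e. (86/7)ⁿ ≥ 44737/87.
(86/7)² = 7396/49 falls short of 44737/87 but (86/7)³ = 636056/343 reaches it, so n = 3.

3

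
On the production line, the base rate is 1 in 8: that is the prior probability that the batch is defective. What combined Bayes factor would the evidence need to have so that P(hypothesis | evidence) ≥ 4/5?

28

Prior odds = 0.125/0.875 = 1/7.
Target odds = 0.8/0.2 = 4.
Required Bayes factor = 4 ÷ (1/7) = 28.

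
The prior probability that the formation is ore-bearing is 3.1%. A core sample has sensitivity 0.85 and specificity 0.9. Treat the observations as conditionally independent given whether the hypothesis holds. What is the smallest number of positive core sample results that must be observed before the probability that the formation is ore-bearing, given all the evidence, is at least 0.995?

5

Prior odds = 0.031/0.969 = 31/969.
False-positive rate = 1 − 0.9 = 0.1; likelihood ratio of a positive = 0.85/0.1 = 8.5.
Target odds: 0.995 ÷ 0.005 = 199.
Need (31/969) × 8.5ⁿ ≥ 199, i.e. 8.5ⁿ ≥ 192831/31.
8.5⁴ = 5220.0625 falls short of 192831/31 but 8.5⁵ = 44370.53125 reaches it, so n = 5.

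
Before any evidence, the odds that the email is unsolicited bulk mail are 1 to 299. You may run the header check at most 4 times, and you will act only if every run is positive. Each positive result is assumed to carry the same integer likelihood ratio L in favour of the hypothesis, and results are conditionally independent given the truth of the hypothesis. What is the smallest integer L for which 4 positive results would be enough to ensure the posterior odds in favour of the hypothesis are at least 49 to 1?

Prior odds = 1/299.
Target odds = 49.
Need L⁴ ≥ 49 ÷ (1/299) = 14651.
11⁴ = 14641 < 14651 ≤ 20736 = 12⁴, so L = 12.

12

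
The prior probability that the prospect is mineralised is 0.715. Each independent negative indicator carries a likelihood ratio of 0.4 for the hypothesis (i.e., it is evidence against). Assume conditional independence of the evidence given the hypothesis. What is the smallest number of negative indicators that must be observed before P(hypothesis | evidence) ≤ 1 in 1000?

9

Prior odds = 0.715/0.285 = 143/57.
Likelihood ratio per negative indicator = 0.4.
Target odds: 0.001 ÷ 0.999 = 1/999.
Need (143/57) × 0.4ⁿ ≤ 1/999, i.e. 0.4ⁿ ≤ 19/47619.
0.4⁸ = 256/390625 is still above 19/47619 but 0.4⁹ = 512/1953125 is at or below it, so n = 9.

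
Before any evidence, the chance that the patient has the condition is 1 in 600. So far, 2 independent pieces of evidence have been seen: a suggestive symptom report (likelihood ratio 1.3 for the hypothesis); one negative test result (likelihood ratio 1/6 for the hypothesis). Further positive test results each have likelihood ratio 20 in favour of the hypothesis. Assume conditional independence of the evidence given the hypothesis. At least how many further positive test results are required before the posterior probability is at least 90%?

Prior odds = (1/600)/(599/600) = 1/599.
Combined Bayes factor of the evidence already in hand = 1.3 × (1/6) = 13/60.
Odds after that evidence = (1/599) × 13/60 = 13/35940.
Target odds = 0.9/0.1 = 9.
Need 20ⁿ ≥ 9 ÷ (13/35940) = 323460/13.
20³ = 8000 falls short of 323460/13 but 20⁴ = 160000 reaches it, so n = 4.

4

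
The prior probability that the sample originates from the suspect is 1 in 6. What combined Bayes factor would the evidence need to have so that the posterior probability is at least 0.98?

Prior odds = (1/6)/(5/6) = 0.2.
Target odds = 0.98/0.02 = 49.
Required Bayes factor = 49 ÷ 0.2 = 245.

245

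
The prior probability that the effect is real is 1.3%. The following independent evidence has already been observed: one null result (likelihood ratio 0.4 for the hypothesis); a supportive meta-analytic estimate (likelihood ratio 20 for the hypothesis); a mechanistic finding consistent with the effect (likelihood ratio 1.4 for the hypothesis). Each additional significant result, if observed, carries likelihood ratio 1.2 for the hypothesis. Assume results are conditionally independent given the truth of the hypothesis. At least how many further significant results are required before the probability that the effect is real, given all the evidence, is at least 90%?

23

Prior odds = 0.013/0.987 = 13/987.
Combined Bayes factor of the evidence already in hand = 0.4 × 20 × 1.4 = 11.2.
Odds after that evidence = (13/987) × 11.2 = 104/705.
Target odds = 0.9/0.1 = 9.
Need 1.2ⁿ ≥ 9 ÷ (104/705) = 6345/104.
1.2²² ≈55.2061 falls short of 6345/104 but 1.2²³ ≈66.2474 reaches it, so n = 23.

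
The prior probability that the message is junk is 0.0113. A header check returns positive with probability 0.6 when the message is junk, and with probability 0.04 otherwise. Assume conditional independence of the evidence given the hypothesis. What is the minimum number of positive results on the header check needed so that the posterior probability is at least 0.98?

4

Prior odds: 0.0113 ÷ 0.9887 = 113/9887.
Likelihood ratio of a positive result = 0.6/0.04 = 15.
Target odds: 0.98 ÷ 0.02 = 49.
Require 15ⁿ ≥ 49 ÷ (113/9887) = 484463/113.
15³ = 3375 falls short of 484463/113 but 15⁴ = 50625 reaches it, so n = 4.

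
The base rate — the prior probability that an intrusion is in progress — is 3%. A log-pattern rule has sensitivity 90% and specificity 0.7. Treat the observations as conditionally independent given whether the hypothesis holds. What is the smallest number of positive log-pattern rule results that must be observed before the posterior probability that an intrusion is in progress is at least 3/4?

Prior odds = 0.03/0.97 = 3/97.
False-positive rate = 1 − 0.7 = 0.3; likelihood ratio of a positive = 0.9/0.3 = 3.
Target posterior odds = 0.75/0.25 = 3.
Need (3/97) × 3ⁿ ≥ 3, i.e. 3ⁿ ≥ 97.
3⁴ = 81 falls short of 97 but 3⁵ = 243 reaches it, so n = 5.

5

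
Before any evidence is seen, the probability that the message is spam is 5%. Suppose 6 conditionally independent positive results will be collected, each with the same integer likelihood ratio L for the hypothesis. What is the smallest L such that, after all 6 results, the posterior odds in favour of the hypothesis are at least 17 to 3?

3

Prior odds = 0.05/0.95 = 1/19.
Target odds = 17/3.
Need L⁶ ≥ 17/3 ÷ (1/19) = 323/3.
2⁶ = 64 < 323/3 ≤ 729 = 3⁶, so L = 3.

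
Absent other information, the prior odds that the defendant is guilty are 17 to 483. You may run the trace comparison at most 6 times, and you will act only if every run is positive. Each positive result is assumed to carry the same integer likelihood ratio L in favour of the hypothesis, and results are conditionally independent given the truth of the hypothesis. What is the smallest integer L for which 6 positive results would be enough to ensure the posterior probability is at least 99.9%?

Prior odds = 17/483.
Target odds = 0.999/0.001 = 999.
Need L⁶ ≥ 999 ÷ (17/483) = 482517/17.
5⁶ = 15625 < 482517/17 ≤ 46656 = 6⁶, so L = 6.

6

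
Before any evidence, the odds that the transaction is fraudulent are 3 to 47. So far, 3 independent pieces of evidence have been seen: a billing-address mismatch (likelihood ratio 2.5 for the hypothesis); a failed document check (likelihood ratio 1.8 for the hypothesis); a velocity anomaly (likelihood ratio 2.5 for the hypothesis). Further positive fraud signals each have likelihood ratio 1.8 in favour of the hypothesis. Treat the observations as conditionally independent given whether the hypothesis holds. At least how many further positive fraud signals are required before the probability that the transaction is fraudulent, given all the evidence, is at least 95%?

6

Prior odds = 3/47.
Combined Bayes factor of the evidence already in hand = 2.5 × 1.8 × 2.5 = 11.25.
Odds after that evidence = (3/47) × 11.25 = 135/188.
Target odds = 0.95/0.05 = 19.
Need 1.8ⁿ ≥ 19 ÷ (135/188) = 3572/135.
1.8⁵ = 18.89568 falls short of 3572/135 but 1.8⁶ = 531441/15625 reaches it, so n = 6.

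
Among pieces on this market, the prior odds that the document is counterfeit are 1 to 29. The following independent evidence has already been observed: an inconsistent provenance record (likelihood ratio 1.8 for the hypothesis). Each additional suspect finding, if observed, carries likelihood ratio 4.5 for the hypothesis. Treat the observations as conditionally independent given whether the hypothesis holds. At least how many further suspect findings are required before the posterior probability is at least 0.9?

Prior odds = 1/29.
Bayes factor of the evidence already in hand = 1.8.
Odds after that evidence = (1/29) × 1.8 = 9/145.
Target odds = 0.9/0.1 = 9.
Need 4.5ⁿ ≥ 9 ÷ (9/145) = 145.
4.5³ = 91.125 falls short of 145 but 4.5⁴ = 410.0625 reaches it, so n = 4.

4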